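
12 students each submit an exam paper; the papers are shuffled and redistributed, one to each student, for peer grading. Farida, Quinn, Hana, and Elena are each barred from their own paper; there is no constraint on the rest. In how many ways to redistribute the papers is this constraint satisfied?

339696000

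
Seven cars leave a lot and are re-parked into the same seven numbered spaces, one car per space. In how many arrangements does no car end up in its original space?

The number of derangements of 7 is !7 = Σ_{k=0}^{7} (-1)^k·7!/k!
= 7! - 7!/1! + 7!/2! - 7!/3! + 7!/4! - 7!/5! + 7!/6! - 7!/7!
= 5040 - 5040 + 2520 - 840 + 210 - 42 + 7 - 1
= 1854

1854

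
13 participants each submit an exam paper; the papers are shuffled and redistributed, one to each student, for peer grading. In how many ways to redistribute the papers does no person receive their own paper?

2290792932

Recurrence: !13 = 12·(!12 + !11).
!13 = 12·(176214841 + 14684570) = 12·190899411 = 2290792932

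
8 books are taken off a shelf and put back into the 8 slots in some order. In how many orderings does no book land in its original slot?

14833

Recurrence: !8 = 8·!7 + (-1)^8.
!8 = 8·1854 + 1 = 14833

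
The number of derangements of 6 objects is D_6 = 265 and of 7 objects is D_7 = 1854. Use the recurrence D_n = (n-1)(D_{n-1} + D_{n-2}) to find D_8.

14833

D_8 = (8-1)·(D_7 + D_6) = 7·(1854 + 265) = 7·2119 = 14833.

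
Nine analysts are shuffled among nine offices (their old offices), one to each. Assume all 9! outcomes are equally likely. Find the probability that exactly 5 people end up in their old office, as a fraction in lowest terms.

Favorable outcomes: C(9,5)·!4 = 126·9 = 1134.
Total outcomes: 9! = 362880.
Probability = 1134/362880 = 1/320.

1/320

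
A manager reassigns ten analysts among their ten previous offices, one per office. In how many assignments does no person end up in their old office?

!10 = 10! · Σ_{k=0}^{10} (-1)^k/k!
= 10! - 10!/1! + 10!/2! - 10!/3! + 10!/4! - 10!/5! + 10!/6! - 10!/7! + 10!/8! - 10!/9! + 10!/10!
= 3628800 - 3628800 + 1814400 - 604800 + 151200 - 30240 + 5040 - 720 + 90 - 10 + 1
= 1334961

1334961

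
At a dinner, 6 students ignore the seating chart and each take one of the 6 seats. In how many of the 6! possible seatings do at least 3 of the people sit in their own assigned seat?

Sum C(6,i)·!(6-i) for i = 3..6:
  i=3: C(6,3)·!3 = 20·2 = 40
  i=4: C(6,4)·!2 = 15·1 = 15
  i=5: C(6,5)·!1 = 6·0 = 0
  i=6: C(6,6)·!0 = 1·1 = 1
Total = 56.

56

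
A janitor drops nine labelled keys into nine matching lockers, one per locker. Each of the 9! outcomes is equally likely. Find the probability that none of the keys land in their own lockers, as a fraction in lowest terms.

16687/45360

Favorable outcomes: !9 = 133496.
Total outcomes: 9! = 362880.
Probability = 133496/362880 = 16687/45360.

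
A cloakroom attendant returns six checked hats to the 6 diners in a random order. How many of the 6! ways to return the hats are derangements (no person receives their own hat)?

By inclusion-exclusion, !6 = Σ (-1)^k · 6!/k! for k=0..6
= 6! - 6!/1! + 6!/2! - 6!/3! + 6!/4! - 6!/5! + 6!/6!
= 720 - 720 + 360 - 120 + 30 - 6 + 1
= 265

265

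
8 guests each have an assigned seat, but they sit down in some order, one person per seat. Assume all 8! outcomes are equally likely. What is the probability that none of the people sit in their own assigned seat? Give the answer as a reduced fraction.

Favorable outcomes: !8 = 14833.
Total outcomes: 8! = 40320.
Probability = 14833/40320 = 2119/5760.

2119/5760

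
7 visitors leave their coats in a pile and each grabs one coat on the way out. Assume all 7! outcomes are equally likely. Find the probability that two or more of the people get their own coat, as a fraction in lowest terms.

Favorable outcomes: Σ_{i≥2} C(7,i)·!(7-i) = 21·44 + 35·9 + 35·2 + 21·1 + 7·0 + 1·1 = 1331.
Total outcomes: 7! = 5040.
Probability = 1331/5040 = 1331/5040.

1331/5040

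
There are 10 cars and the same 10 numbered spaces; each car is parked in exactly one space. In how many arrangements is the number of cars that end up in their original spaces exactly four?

55650

Pick the 4 fixed positions: C(10,4) = 210 ways.
The remaining 6 must be deranged: !6 = 265.
Total: 210 × 265 = 55650.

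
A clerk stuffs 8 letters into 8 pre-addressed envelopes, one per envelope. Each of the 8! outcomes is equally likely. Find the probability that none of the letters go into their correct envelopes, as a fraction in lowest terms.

2119/5760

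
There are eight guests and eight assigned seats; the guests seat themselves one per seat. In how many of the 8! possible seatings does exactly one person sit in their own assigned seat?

14832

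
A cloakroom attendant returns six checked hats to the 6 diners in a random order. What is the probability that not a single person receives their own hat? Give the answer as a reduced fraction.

Favorable outcomes: !6 = 265.
Total outcomes: 6! = 720.
Probability = 265/720 = 53/144.

53/144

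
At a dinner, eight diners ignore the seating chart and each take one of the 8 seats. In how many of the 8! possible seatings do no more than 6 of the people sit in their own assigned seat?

40319

# with exactly i fixed is C(8,i)·!(8-i); sum over i=0..6:
  i=0: C(8,0)·!8 = 1·14833 = 14833
  i=1: C(8,1)·!7 = 8·1854 = 14832
  i=2: C(8,2)·!6 = 28·265 = 7420
  i=3: C(8,3)·!5 = 56·44 = 2464
  i=4: C(8,4)·!4 = 70·9 = 630
  i=5: C(8,5)·!3 = 56·2 = 112
  i=6: C(8,6)·!2 = 28·1 = 28
Total = 40319.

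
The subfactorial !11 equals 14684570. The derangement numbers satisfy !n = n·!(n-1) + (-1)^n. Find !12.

176214841

!12 = 12·14684570 + 1 = 176214841.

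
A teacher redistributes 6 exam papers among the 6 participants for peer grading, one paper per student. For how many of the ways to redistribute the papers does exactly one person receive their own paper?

264

Pick the single fixed position: C(6,1) = 6 ways.
The other 5 form a derangement: !5 = 44.
Total: 6 × 44 = 264.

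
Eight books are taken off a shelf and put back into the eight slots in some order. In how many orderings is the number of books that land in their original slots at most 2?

Sum C(8,i)·!(8-i) for i = 0..2:
  i=0: C(8,0)·!8 = 1·14833 = 14833
  i=1: C(8,1)·!7 = 8·1854 = 14832
  i=2: C(8,2)·!6 = 28·265 = 7420
Total = 37085.

37085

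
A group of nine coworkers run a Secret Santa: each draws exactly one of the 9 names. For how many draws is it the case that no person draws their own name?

By inclusion-exclusion, !9 = Σ (-1)^k · 9!/k! for k=0..9
= 9! - 9!/1! + 9!/2! - 9!/3! + 9!/4! - 9!/5! + 9!/6! - 9!/7! + 9!/8! - 9!/9!
= 362880 - 362880 + 181440 - 60480 + 15120 - 3024 + 504 - 72 + 9 - 1
= 133496

133496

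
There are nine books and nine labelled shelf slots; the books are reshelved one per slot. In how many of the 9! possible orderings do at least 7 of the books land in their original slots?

# with exactly i fixed is C(9,i)·!(9-i); sum over i=7..9:
  i=7: C(9,7)·!2 = 36·1 = 36
  i=8: C(9,8)·!1 = 9·0 = 0
  i=9: C(9,9)·!0 = 1·1 = 1
Total = 37.

37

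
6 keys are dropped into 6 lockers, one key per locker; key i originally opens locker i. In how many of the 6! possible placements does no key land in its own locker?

By inclusion-exclusion, !6 = Σ (-1)^k · 6!/k! for k=0..6
= 6! - 6!/1! + 6!/2! - 6!/3! + 6!/4! - 6!/5! + 6!/6!
= 720 - 720 + 360 - 120 + 30 - 6 + 1
= 265

265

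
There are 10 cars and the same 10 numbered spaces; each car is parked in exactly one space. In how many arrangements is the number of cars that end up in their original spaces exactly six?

1890

Choose which 6 of the 10 are fixed: C(10,6) = 210.
The other 4 form a derangement: !4 = 9.
Total: 210 × 9 = 1890.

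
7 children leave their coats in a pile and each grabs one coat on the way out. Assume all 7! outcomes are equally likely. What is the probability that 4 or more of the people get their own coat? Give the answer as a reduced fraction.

Favorable outcomes: Σ_{i≥4} C(7,i)·!(7-i) = 35·2 + 21·1 + 7·0 + 1·1 = 92.
Total outcomes: 7! = 5040.
Probability = 92/5040 = 23/1260.

23/1260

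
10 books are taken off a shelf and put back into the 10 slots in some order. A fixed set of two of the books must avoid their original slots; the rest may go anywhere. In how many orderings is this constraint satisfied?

2943360

Inclusion-exclusion on the 2 forbidden self-matches:
Σ_{j=0}^{2} (-1)^j C(2,j)(10-j)!
= C(2,0)·10! - C(2,1)·9! + C(2,2)·8!
= 3628800 - 725760 + 40320
= 2943360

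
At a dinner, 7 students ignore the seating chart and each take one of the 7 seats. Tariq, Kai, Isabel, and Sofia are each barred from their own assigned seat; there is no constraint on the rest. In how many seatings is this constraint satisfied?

2790

Inclusion-exclusion on the 4 forbidden self-matches:
Σ_{j=0}^{4} (-1)^j C(4,j)(7-j)!
= C(4,0)·7! - C(4,1)·6! + C(4,2)·5! - C(4,3)·4! + C(4,4)·3!
= 5040 - 2880 + 720 - 96 + 6
= 2790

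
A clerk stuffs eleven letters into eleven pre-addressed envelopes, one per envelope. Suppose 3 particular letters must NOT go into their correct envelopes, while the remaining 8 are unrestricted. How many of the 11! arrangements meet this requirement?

30078720

Let A_j be the event that the j-th constrained one is fixed. By inclusion-exclusion over the 3 events:
Σ_{j=0}^{3} (-1)^j C(3,j)(11-j)!
= C(3,0)·11! - C(3,1)·10! + C(3,2)·9! - C(3,3)·8!
= 39916800 - 10886400 + 1088640 - 40320
= 30078720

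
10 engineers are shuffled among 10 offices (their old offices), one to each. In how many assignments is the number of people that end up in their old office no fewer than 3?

291394

Sum C(10,i)·!(10-i) for i = 3..10:
  i=3: C(10,3)·!7 = 120·1854 = 222480
  i=4: C(10,4)·!6 = 210·265 = 55650
  i=5: C(10,5)·!5 = 252·44 = 11088
  i=6: C(10,6)·!4 = 210·9 = 1890
  i=7: C(10,7)·!3 = 120·2 = 240
  i=8: C(10,8)·!2 = 45·1 = 45
  i=9: C(10,9)·!1 = 10·0 = 0
  i=10: C(10,10)·!0 = 1·1 = 1
Total = 291394.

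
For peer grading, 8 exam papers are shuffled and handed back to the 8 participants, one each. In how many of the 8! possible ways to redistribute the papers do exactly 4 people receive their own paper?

630

Choose which 4 of the 8 are fixed: C(8,4) = 70.
The other 4 form a derangement: !4 = 9.
Total: 70 × 9 = 630.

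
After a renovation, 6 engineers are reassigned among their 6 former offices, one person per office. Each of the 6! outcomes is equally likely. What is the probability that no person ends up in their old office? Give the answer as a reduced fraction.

53/144

Favorable outcomes: !6 = 265.
Total outcomes: 6! = 720.
Probability = 265/720 = 53/144.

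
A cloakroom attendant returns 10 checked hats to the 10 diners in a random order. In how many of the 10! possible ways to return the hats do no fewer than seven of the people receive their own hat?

286

Sum C(10,i)·!(10-i) for i = 7..10:
  i=7: C(10,7)·!3 = 120·2 = 240
  i=8: C(10,8)·!2 = 45·1 = 45
  i=9: C(10,9)·!1 = 10·0 = 0
  i=10: C(10,10)·!0 = 1·1 = 1
Total = 286.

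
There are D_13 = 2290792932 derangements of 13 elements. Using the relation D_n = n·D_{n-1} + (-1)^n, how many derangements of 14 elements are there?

D_14 = 14·2290792932 + 1 = 32071101049.

32071101049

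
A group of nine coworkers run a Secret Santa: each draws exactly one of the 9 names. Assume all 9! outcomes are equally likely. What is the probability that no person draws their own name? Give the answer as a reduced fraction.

16687/45360

Favorable outcomes: !9 = 133496.
Total outcomes: 9! = 362880.
Probability = 133496/362880 = 16687/45360.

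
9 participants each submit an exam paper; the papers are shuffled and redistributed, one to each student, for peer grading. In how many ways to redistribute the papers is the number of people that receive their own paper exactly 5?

1134

Pick the 5 fixed positions: C(9,5) = 126 ways.
The other 4 form a derangement: !4 = 9.
Total: 126 × 9 = 1134.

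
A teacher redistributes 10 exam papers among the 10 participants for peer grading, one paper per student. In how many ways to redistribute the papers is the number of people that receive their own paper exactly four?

Pick the 4 fixed positions: C(10,4) = 210 ways.
The other 6 form a derangement: !6 = 265.
Total: 210 × 265 = 55650.

55650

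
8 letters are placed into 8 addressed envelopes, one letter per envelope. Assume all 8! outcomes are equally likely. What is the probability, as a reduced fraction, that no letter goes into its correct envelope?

2119/5760

Favorable outcomes: !8 = 14833.
Total outcomes: 8! = 40320.
Probability = 14833/40320 = 2119/5760.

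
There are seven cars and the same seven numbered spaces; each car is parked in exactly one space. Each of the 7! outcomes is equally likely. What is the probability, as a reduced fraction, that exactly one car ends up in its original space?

53/144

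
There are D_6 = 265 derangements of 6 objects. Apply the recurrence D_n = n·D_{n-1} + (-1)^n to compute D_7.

D_7 = 7·265 - 1 = 1854.

1854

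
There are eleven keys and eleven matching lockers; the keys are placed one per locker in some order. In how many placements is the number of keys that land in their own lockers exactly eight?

330

Pick the 8 fixed positions: C(11,8) = 165 ways.
The remaining 3 must be deranged: !3 = 2.
Total: 165 × 2 = 330.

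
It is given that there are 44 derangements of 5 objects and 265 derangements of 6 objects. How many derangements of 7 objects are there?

!7 = (7-1)·(!6 + !5) = 6·(265 + 44) = 6·309 = 1854.

1854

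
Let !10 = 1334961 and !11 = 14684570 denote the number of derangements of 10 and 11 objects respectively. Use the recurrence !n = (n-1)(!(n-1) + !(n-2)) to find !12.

176214841

!12 = (12-1)·(!11 + !10) = 11·(14684570 + 1334961) = 11·16019531 = 176214841.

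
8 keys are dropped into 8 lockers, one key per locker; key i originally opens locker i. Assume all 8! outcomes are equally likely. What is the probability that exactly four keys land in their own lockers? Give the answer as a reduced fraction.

1/64

Favorable outcomes: C(8,4)·!4 = 70·9 = 630.
Total outcomes: 8! = 40320.
Probability = 630/40320 = 1/64.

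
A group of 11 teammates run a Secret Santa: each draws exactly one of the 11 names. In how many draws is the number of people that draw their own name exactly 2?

Pick the 2 fixed positions: C(11,2) = 55 ways.
The other 9 form a derangement: !9 = 133496.
Total: 55 × 133496 = 7342280.

7342280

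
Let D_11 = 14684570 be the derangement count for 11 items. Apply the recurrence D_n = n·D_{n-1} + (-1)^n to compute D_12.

D_12 = 12·14684570 + 1 = 176214841.

176214841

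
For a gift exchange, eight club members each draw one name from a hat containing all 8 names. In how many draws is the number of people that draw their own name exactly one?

14832

Pick the single fixed position: C(8,1) = 8 ways.
The other 7 form a derangement: !7 = 1854.
Total: 8 × 1854 = 14832.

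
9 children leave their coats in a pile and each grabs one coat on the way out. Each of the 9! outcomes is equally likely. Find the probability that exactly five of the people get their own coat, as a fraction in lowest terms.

1/320

Favorable outcomes: C(9,5)·!4 = 126·9 = 1134.
Total outcomes: 9! = 362880.
Probability = 1134/362880 = 1/320.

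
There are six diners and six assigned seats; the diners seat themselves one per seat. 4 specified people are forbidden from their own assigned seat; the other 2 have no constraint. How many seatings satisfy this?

362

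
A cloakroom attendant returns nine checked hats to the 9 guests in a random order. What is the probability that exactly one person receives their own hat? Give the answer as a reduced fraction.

2119/5760

Favorable outcomes: C(9,1)·!8 = 9·14833 = 133497.
Total outcomes: 9! = 362880.
Probability = 133497/362880 = 2119/5760.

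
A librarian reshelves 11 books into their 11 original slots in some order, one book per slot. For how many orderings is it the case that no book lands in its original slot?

14684570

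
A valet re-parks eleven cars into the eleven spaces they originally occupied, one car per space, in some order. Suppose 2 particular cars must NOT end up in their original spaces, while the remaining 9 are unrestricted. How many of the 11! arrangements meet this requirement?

33022080

Inclusion-exclusion on the 2 forbidden self-matches:
Σ_{j=0}^{2} (-1)^j C(2,j)(11-j)!
= C(2,0)·11! - C(2,1)·10! + C(2,2)·9!
= 39916800 - 7257600 + 362880
= 33022080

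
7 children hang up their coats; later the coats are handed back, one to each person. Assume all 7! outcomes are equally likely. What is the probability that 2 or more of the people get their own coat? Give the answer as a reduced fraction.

Favorable outcomes: Σ_{i≥2} C(7,i)·!(7-i) = 21·44 + 35·9 + 35·2 + 21·1 + 7·0 + 1·1 = 1331.
Total outcomes: 7! = 5040.
Probability = 1331/5040 = 1331/5040.

1331/5040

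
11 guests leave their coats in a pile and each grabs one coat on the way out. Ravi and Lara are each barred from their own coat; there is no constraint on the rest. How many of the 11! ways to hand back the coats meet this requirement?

33022080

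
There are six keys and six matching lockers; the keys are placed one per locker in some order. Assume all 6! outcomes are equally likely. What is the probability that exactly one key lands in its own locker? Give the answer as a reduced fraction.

11/30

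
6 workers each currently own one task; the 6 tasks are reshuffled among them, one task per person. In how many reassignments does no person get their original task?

265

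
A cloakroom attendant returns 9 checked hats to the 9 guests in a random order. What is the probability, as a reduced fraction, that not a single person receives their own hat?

Favorable outcomes: !9 = 133496.
Total outcomes: 9! = 362880.
Probability = 133496/362880 = 16687/45360.

16687/45360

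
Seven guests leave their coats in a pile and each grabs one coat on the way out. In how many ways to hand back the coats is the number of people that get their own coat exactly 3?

315

Choose which 3 of the 7 are fixed: C(7,3) = 35.
The remaining 4 must be deranged: !4 = 9.
Total: 35 × 9 = 315.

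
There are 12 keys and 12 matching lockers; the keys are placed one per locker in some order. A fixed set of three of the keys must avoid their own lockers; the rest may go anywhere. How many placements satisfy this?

369774720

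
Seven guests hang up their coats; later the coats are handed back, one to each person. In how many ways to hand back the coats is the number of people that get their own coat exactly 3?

315

Choose which 3 of the 7 are fixed: C(7,3) = 35.
The other 4 form a derangement: !4 = 9.
Total: 35 × 9 = 315.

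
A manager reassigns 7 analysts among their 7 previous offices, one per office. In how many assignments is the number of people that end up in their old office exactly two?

924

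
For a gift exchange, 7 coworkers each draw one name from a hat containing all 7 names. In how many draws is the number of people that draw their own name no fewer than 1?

# with exactly i fixed is C(7,i)·!(7-i); sum over i=1..7:
  i=1: C(7,1)·!6 = 7·265 = 1855
  i=2: C(7,2)·!5 = 21·44 = 924
  i=3: C(7,3)·!4 = 35·9 = 315
  i=4: C(7,4)·!3 = 35·2 = 70
  i=5: C(7,5)·!2 = 21·1 = 21
  i=6: C(7,6)·!1 = 7·0 = 0
  i=7: C(7,7)·!0 = 1·1 = 1
Total = 3186.

3186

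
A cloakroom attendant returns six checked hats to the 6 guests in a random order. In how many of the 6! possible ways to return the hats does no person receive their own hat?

Recurrence: !6 = 5·(!5 + !4).
!6 = 5·(44 + 9) = 5·53 = 265

265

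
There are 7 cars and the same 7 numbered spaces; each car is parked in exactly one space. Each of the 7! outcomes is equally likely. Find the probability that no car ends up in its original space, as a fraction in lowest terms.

Favorable outcomes: !7 = 1854.
Total outcomes: 7! = 5040.
Probability = 1854/5040 = 103/280.

103/280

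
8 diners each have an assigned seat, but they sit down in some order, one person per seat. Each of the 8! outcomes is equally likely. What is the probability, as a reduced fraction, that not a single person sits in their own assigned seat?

2119/5760

Favorable outcomes: !8 = 14833.
Total outcomes: 8! = 40320.
Probability = 14833/40320 = 2119/5760.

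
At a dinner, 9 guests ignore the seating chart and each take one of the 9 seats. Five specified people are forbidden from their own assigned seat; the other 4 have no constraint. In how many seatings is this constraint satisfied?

205056

Let A_j be the event that the j-th constrained one is fixed. By inclusion-exclusion over the 5 events:
Σ_{j=0}^{5} (-1)^j C(5,j)(9-j)!
= C(5,0)·9! - C(5,1)·8! + C(5,2)·7! - C(5,3)·6! + C(5,4)·5! - C(5,5)·4!
= 362880 - 201600 + 50400 - 7200 + 600 - 24
= 205056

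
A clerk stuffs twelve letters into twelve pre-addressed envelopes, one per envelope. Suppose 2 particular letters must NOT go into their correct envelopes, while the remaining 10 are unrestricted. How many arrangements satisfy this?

402796800

Let A_j be the event that the j-th constrained one is fixed. By inclusion-exclusion over the 2 events:
Σ_{j=0}^{2} (-1)^j C(2,j)(12-j)!
= C(2,0)·12! - C(2,1)·11! + C(2,2)·10!
= 479001600 - 79833600 + 3628800
= 402796800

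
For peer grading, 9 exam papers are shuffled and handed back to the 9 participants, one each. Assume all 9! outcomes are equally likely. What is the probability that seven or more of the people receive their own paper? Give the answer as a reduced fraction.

37/362880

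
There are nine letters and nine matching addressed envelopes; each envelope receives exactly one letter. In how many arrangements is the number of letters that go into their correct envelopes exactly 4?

Pick the 4 fixed positions: C(9,4) = 126 ways.
The remaining 5 must be deranged: !5 = 44.
Total: 126 × 44 = 5544.

5544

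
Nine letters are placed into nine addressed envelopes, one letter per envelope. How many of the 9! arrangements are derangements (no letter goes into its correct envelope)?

The subfactorial !9 = [9!/e] (nearest integer).
9! = 362880, and 362880/e ≈ 133496.09, so !9 = 133496.

133496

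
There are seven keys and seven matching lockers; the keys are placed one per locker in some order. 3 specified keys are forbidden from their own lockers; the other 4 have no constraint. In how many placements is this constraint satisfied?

Let A_j be the event that the j-th constrained one is fixed. By inclusion-exclusion over the 3 events:
Σ_{j=0}^{3} (-1)^j C(3,j)(7-j)!
= C(3,0)·7! - C(3,1)·6! + C(3,2)·5! - C(3,3)·4!
= 5040 - 2160 + 360 - 24
= 3216

3216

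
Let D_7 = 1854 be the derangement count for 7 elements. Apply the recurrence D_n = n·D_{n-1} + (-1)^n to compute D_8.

14833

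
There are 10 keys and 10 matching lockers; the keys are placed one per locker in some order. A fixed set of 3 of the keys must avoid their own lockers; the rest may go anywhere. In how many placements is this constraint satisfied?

2656080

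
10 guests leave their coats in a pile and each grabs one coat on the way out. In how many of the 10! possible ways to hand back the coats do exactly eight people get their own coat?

45

Choose which 8 of the 10 are fixed: C(10,8) = 45.
The remaining 2 must be deranged: !2 = 1.
Total: 45 × 1 = 45.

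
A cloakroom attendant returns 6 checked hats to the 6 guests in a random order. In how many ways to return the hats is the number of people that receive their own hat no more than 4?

719

Sum C(6,i)·!(6-i) for i = 0..4:
  i=0: C(6,0)·!6 = 1·265 = 265
  i=1: C(6,1)·!5 = 6·44 = 264
  i=2: C(6,2)·!4 = 15·9 = 135
  i=3: C(6,3)·!3 = 20·2 = 40
  i=4: C(6,4)·!2 = 15·1 = 15
Total = 719.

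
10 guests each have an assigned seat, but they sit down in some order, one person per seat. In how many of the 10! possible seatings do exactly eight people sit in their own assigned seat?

Pick the 8 fixed positions: C(10,8) = 45 ways.
The other 2 form a derangement: !2 = 1.
Total: 45 × 1 = 45.

45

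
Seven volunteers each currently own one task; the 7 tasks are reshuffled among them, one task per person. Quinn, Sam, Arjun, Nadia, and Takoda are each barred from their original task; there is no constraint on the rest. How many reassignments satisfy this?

2428

Let A_j be the event that the j-th constrained one is fixed. By inclusion-exclusion over the 5 events:
Σ_{j=0}^{5} (-1)^j C(5,j)(7-j)!
= C(5,0)·7! - C(5,1)·6! + C(5,2)·5! - C(5,3)·4! + C(5,4)·3! - C(5,5)·2!
= 5040 - 3600 + 1200 - 240 + 30 - 2
= 2428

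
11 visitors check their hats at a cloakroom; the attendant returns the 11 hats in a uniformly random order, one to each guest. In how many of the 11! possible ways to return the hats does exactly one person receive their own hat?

14684571

Pick the single fixed position: C(11,1) = 11 ways.
The other 10 form a derangement: !10 = 1334961.
Total: 11 × 1334961 = 14684571.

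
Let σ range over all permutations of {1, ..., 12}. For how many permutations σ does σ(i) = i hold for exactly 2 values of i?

Choose which 2 of the 12 are fixed: C(12,2) = 66.
The other 10 form a derangement: !10 = 1334961.
Total: 66 × 1334961 = 88107426.

88107426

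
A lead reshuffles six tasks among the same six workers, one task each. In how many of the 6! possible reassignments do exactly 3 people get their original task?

40

Pick the 3 fixed positions: C(6,3) = 20 ways.
The remaining 3 must be deranged: !3 = 2.
Total: 20 × 2 = 40.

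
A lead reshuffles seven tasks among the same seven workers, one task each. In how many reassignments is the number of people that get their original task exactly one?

1855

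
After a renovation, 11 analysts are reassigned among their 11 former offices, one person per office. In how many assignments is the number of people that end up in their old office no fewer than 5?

Sum C(11,i)·!(11-i) for i = 5..11:
  i=5: C(11,5)·!6 = 462·265 = 122430
  i=6: C(11,6)·!5 = 462·44 = 20328
  i=7: C(11,7)·!4 = 330·9 = 2970
  i=8: C(11,8)·!3 = 165·2 = 330
  i=9: C(11,9)·!2 = 55·1 = 55
  i=10: C(11,10)·!1 = 11·0 = 0
  i=11: C(11,11)·!0 = 1·1 = 1
Total = 146114.

146114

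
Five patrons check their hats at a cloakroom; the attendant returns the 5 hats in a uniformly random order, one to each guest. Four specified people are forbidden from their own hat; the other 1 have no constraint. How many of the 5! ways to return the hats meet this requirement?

53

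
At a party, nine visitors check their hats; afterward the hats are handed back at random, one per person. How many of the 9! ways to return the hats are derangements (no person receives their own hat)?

The subfactorial !9 = [9!/e] (nearest integer).
9! = 362880, and 362880/e ≈ 133496.09, so !9 = 133496.

133496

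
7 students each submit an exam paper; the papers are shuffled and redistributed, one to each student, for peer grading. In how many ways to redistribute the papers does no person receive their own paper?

Use !n = (n-1)(!(n-1) + !(n-2)).
!7 = 6·(265 + 44) = 6·309 = 1854

1854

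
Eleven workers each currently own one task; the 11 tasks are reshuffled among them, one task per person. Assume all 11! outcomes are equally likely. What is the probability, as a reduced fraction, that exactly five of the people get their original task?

53/17280

Favorable outcomes: C(11,5)·!6 = 462·265 = 122430.
Total outcomes: 11! = 39916800.
Probability = 122430/39916800 = 53/17280.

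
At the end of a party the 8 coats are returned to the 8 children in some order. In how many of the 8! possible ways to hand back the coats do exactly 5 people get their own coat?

112

Pick the 5 fixed positions: C(8,5) = 56 ways.
The remaining 3 must be deranged: !3 = 2.
Total: 56 × 2 = 112.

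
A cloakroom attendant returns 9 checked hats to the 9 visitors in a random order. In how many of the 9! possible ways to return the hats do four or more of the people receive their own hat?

6883

Sum C(9,i)·!(9-i) for i = 4..9:
  i=4: C(9,4)·!5 = 126·44 = 5544
  i=5: C(9,5)·!4 = 126·9 = 1134
  i=6: C(9,6)·!3 = 84·2 = 168
  i=7: C(9,7)·!2 = 36·1 = 36
  i=8: C(9,8)·!1 = 9·0 = 0
  i=9: C(9,9)·!0 = 1·1 = 1
Total = 6883.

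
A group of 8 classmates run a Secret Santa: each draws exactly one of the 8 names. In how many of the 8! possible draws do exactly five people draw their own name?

Pick the 5 fixed positions: C(8,5) = 56 ways.
The remaining 3 must be deranged: !3 = 2.
Total: 56 × 2 = 112.

112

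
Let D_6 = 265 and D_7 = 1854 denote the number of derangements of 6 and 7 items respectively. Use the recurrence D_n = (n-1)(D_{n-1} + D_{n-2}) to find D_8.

D_8 = (8-1)·(D_7 + D_6) = 7·(1854 + 265) = 7·2119 = 14833.

14833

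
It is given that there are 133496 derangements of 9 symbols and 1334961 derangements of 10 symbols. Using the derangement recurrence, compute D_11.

14684570

D_11 = (11-1)·(D_10 + D_9) = 10·(1334961 + 133496) = 10·1468457 = 14684570.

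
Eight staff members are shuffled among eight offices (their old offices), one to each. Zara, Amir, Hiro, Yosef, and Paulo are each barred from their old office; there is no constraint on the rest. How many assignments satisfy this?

21234

Inclusion-exclusion on the 5 forbidden self-matches:
Σ_{j=0}^{5} (-1)^j C(5,j)(8-j)!
= C(5,0)·8! - C(5,1)·7! + C(5,2)·6! - C(5,3)·5! + C(5,4)·4! - C(5,5)·3!
= 40320 - 25200 + 7200 - 1200 + 120 - 6
= 21234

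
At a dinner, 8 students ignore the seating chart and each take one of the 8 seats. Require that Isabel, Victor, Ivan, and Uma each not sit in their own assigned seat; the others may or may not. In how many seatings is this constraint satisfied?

Let A_j be the event that the j-th constrained one is fixed. By inclusion-exclusion over the 4 events:
Σ_{j=0}^{4} (-1)^j C(4,j)(8-j)!
= C(4,0)·8! - C(4,1)·7! + C(4,2)·6! - C(4,3)·5! + C(4,4)·4!
= 40320 - 20160 + 4320 - 480 + 24
= 24024

24024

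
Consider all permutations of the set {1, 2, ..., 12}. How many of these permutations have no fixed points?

The subfactorial !12 = [12!/e] (nearest integer).
12! = 479001600, and 479001600/e ≈ 176214840.93, so !12 = 176214841.

176214841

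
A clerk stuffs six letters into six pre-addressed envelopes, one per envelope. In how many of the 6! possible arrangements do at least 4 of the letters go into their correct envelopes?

Sum C(6,i)·!(6-i) for i = 4..6:
  i=4: C(6,4)·!2 = 15·1 = 15
  i=5: C(6,5)·!1 = 6·0 = 0
  i=6: C(6,6)·!0 = 1·1 = 1
Total = 16.

16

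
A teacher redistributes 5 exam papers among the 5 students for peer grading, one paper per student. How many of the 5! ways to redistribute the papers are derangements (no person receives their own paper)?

The subfactorial !5 = [5!/e] (nearest integer).
5! = 120, and 120/e ≈ 44.15, so !5 = 44.

44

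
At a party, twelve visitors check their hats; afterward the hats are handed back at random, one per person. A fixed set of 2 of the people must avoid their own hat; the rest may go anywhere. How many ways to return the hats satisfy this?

402796800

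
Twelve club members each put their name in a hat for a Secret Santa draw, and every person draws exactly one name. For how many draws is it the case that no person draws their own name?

176214841

Recurrence: !12 = 12·!11 + (-1)^12.
!12 = 12·14684570 + 1 = 176214841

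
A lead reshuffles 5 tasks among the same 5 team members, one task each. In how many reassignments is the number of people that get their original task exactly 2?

Choose which 2 of the 5 are fixed: C(5,2) = 10.
The other 3 form a derangement: !3 = 2.
Total: 10 × 2 = 20.

20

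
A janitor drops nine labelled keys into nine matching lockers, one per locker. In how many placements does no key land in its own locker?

133496

By inclusion-exclusion, !9 = Σ (-1)^k · 9!/k! for k=0..9
= 9! - 9!/1! + 9!/2! - 9!/3! + 9!/4! - 9!/5! + 9!/6! - 9!/7! + 9!/8! - 9!/9!
= 362880 - 362880 + 181440 - 60480 + 15120 - 3024 + 504 - 72 + 9 - 1
= 133496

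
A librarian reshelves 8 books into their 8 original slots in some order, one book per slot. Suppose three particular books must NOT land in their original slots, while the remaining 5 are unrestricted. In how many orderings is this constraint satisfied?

Inclusion-exclusion on the 3 forbidden self-matches:
Σ_{j=0}^{3} (-1)^j C(3,j)(8-j)!
= C(3,0)·8! - C(3,1)·7! + C(3,2)·6! - C(3,3)·5!
= 40320 - 15120 + 2160 - 120
= 27240

27240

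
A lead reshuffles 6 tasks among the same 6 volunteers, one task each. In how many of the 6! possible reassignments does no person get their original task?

265

Recurrence: !6 = 5·(!5 + !4).
!6 = 5·(44 + 9) = 5·53 = 265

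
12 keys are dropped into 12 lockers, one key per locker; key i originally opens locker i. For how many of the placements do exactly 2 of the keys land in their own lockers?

88107426

Choose which 2 of the 12 are fixed: C(12,2) = 66.
The other 10 form a derangement: !10 = 1334961.
Total: 66 × 1334961 = 88107426.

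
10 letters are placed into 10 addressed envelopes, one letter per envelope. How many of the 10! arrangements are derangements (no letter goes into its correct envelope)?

1334961

Recurrence: !10 = 9·(!9 + !8).
!10 = 9·(133496 + 14833) = 9·148329 = 1334961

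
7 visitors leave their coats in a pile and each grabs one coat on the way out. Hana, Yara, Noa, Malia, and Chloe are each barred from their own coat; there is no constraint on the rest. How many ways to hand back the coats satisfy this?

2428

Let A_j be the event that the j-th constrained one is fixed. By inclusion-exclusion over the 5 events:
Σ_{j=0}^{5} (-1)^j C(5,j)(7-j)!
= C(5,0)·7! - C(5,1)·6! + C(5,2)·5! - C(5,3)·4! + C(5,4)·3! - C(5,5)·2!
= 5040 - 3600 + 1200 - 240 + 30 - 2
= 2428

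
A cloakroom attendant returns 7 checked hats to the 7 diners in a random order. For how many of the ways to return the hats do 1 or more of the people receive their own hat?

3186

# with exactly i fixed is C(7,i)·!(7-i); sum over i=1..7:
  i=1: C(7,1)·!6 = 7·265 = 1855
  i=2: C(7,2)·!5 = 21·44 = 924
  i=3: C(7,3)·!4 = 35·9 = 315
  i=4: C(7,4)·!3 = 35·2 = 70
  i=5: C(7,5)·!2 = 21·1 = 21
  i=6: C(7,6)·!1 = 7·0 = 0
  i=7: C(7,7)·!0 = 1·1 = 1
Total = 3186.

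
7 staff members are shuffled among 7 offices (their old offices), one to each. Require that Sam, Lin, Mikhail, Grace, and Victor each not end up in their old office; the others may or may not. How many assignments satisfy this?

Let A_j be the event that the j-th constrained one is fixed. By inclusion-exclusion over the 5 events:
Σ_{j=0}^{5} (-1)^j C(5,j)(7-j)!
= C(5,0)·7! - C(5,1)·6! + C(5,2)·5! - C(5,3)·4! + C(5,4)·3! - C(5,5)·2!
= 5040 - 3600 + 1200 - 240 + 30 - 2
= 2428

2428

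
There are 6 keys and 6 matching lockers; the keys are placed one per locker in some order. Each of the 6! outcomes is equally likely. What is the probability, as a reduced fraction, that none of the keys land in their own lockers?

Favorable outcomes: !6 = 265.
Total outcomes: 6! = 720.
Probability = 265/720 = 53/144.

53/144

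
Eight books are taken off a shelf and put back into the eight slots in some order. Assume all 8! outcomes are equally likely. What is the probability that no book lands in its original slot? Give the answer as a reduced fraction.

Favorable outcomes: !8 = 14833.
Total outcomes: 8! = 40320.
Probability = 14833/40320 = 2119/5760.

2119/5760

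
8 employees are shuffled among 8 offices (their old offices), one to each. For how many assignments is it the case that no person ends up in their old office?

14833

Use !n = n·!(n-1) + (-1)^n.
!8 = 8·1854 + 1 = 14833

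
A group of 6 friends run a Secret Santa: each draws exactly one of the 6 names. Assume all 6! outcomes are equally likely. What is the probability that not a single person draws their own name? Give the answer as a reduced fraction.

Favorable outcomes: !6 = 265.
Total outcomes: 6! = 720.
Probability = 265/720 = 53/144.

53/144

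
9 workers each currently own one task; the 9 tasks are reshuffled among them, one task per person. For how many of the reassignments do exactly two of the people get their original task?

66744

Pick the 2 fixed positions: C(9,2) = 36 ways.
The other 7 form a derangement: !7 = 1854.
Total: 36 × 1854 = 66744.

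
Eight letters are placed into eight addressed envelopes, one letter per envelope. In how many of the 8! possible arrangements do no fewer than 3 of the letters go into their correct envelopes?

# with exactly i fixed is C(8,i)·!(8-i); sum over i=3..8:
  i=3: C(8,3)·!5 = 56·44 = 2464
  i=4: C(8,4)·!4 = 70·9 = 630
  i=5: C(8,5)·!3 = 56·2 = 112
  i=6: C(8,6)·!2 = 28·1 = 28
  i=7: C(8,7)·!1 = 8·0 = 0
  i=8: C(8,8)·!0 = 1·1 = 1
Total = 3235.

3235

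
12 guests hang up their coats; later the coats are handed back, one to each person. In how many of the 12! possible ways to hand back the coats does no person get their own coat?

176214841

!12 = 12! · Σ_{k=0}^{12} (-1)^k/k!
= 12! - 12!/1! + 12!/2! - 12!/3! + 12!/4! - 12!/5! + 12!/6! - 12!/7! + 12!/8! - 12!/9! + 12!/10! - 12!/11! + 12!/12!
= 479001600 - 479001600 + 239500800 - 79833600 + 19958400 - 3991680 + 665280 - 95040 + 11880 - 1320 + 132 - 12 + 1
= 176214841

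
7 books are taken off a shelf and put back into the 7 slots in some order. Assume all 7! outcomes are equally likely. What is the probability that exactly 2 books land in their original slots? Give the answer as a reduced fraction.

Favorable outcomes: C(7,2)·!5 = 21·44 = 924.
Total outcomes: 7! = 5040.
Probability = 924/5040 = 11/60.

11/60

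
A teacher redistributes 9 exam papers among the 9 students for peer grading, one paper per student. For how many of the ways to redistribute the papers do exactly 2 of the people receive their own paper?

Pick the 2 fixed positions: C(9,2) = 36 ways.
The remaining 7 must be deranged: !7 = 1854.
Total: 36 × 1854 = 66744.

66744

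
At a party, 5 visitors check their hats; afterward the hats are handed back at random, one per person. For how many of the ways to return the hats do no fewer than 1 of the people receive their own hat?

Sum C(5,i)·!(5-i) for i = 1..5:
  i=1: C(5,1)·!4 = 5·9 = 45
  i=2: C(5,2)·!3 = 10·2 = 20
  i=3: C(5,3)·!2 = 10·1 = 10
  i=4: C(5,4)·!1 = 5·0 = 0
  i=5: C(5,5)·!0 = 1·1 = 1
Total = 76.

76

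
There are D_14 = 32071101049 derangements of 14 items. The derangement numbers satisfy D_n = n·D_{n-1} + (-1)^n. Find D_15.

481066515734

D_15 = 15·32071101049 - 1 = 481066515734.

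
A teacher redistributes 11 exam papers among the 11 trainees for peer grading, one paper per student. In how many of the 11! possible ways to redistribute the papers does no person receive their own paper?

14684570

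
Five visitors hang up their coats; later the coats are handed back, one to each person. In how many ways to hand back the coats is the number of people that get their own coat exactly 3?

10

Choose which 3 of the 5 are fixed: C(5,3) = 10.
The other 2 form a derangement: !2 = 1.
Total: 10 × 1 = 10.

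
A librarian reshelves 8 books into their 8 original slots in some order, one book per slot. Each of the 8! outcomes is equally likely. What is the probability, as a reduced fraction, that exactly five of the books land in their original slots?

Favorable outcomes: C(8,5)·!3 = 56·2 = 112.
Total outcomes: 8! = 40320.
Probability = 112/40320 = 1/360.

1/360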